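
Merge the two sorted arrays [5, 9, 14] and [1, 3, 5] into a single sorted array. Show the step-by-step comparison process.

Merging process:

Compare 5 vs 1: take 1 from right. Merged: [1]
Compare 5 vs 3: take 3 from right. Merged: [1, 3]
Compare 5 vs 5: take 5 from left. Merged: [1, 3, 5]
Compare 9 vs 5: take 5 from right. Merged: [1, 3, 5, 5]
Append remaining from left: [9, 14]. Merged: [1, 3, 5, 5, 9, 14]

Final merged array: [1, 3, 5, 5, 9, 14]
Total comparisons: 4

The merged array is [1, 3, 5, 5, 9, 14], requiring 4 comparisons. The merge step runs in O(n) time where n is the total number of elements.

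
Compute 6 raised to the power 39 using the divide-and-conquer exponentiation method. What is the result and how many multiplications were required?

Computing 6^39 by squaring (build up from 6^1; each line after the first costs one multiplication):

6^1 = 6
6^2 = (6^1)^2 = 6^2 = 36
6^4 = (6^2)^2 = 36^2 = 1296
6^8 = (6^4)^2 = 1296^2 = 1679616
6^9 = 6 * 6^8 = 6 * 1679616 = 10077696
6^18 = (6^9)^2 = 10077696^2 = 101559956668416
6^19 = 6 * 6^18 = 6 * 101559956668416 = 609359740010496
6^38 = (6^19)^2 = 609359740010496^2 = 371319292745659279662190166016
6^39 = 6 * 6^38 = 6 * 371319292745659279662190166016 = 2227915756473955677973140996096

Result: 2227915756473955677973140996096
Multiplications needed: 8 (8 lines after 6^1)

6^39 = 2227915756473955677973140996096. Using exponentiation by squaring, this requires 8 multiplications. The key idea: if the exponent is even, square the half-power; if odd, multiply by the base once.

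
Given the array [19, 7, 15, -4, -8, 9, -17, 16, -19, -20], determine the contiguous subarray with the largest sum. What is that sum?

Using Kadane's algorithm on [19, 7, 15, -4, -8, 9, -17, 16, -19, -20]:

Scanning through the array:
Position 1 (value 7): max_ending_here = 26, max_so_far = 26
Position 2 (value 15): max_ending_here = 41, max_so_far = 41
Position 3 (value -4): max_ending_here = 37, max_so_far = 41
Position 4 (value -8): max_ending_here = 29, max_so_far = 41
Position 5 (value 9): max_ending_here = 38, max_so_far = 41
Position 6 (value -17): max_ending_here = 21, max_so_far = 41
Position 7 (value 16): max_ending_here = 37, max_so_far = 41
Position 8 (value -19): max_ending_here = 18, max_so_far = 41
Position 9 (value -20): max_ending_here = -2, max_so_far = 41

Maximum subarray: [19, 7, 15]
Maximum sum: 41

The maximum subarray is [19, 7, 15] with sum 41. This subarray runs from index 0 to index 2.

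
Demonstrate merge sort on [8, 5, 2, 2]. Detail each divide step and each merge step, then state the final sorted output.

Merge sort trace:

Split: [8, 5, 2, 2] -> [8, 5] and [2, 2]
  Split: [8, 5] -> [8] and [5]
  Merge: [8] + [5] -> [5, 8]
  Split: [2, 2] -> [2] and [2]
  Merge: [2] + [2] -> [2, 2]
Merge: [5, 8] + [2, 2] -> [2, 2, 5, 8]

Final sorted array: [2, 2, 5, 8]

The merge sort proceeds by recursively splitting the array and merging sorted halves.
After all merges, the sorted array is [2, 2, 5, 8].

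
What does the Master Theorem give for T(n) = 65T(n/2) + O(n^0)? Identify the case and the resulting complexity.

Master Theorem for T(n) = 65T(n/2) + O(n^0):

a = 65, b = 2, c = 0
log_b(a) = log_2(65) = 6.0224

Case 1: c = 0 < log_2(65) = 6.0224
T(n) = O(n^(log_2 65))

For T(n) = 65T(n/2) + O(n^0): log_2(65) = 6.0224. This is Case 1 of the Master Theorem (c < log_b(a), work dominated by leaves), giving O(n^(log_2 65)).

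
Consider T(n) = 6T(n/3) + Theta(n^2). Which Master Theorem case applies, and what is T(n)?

Master Theorem for T(n) = 6T(n/3) + O(n^2):

a = 6, b = 3, c = 2
log_b(a) = log_3(6) = 1.6309

Case 3: c = 2 > log_3(6) = 1.6309
T(n) = O(n^2) = O(n^2)

For T(n) = 6T(n/3) + O(n^2): log_3(6) = 1.6309. This is Case 3 of the Master Theorem (c > log_b(a), work dominated by root), giving O(n^2).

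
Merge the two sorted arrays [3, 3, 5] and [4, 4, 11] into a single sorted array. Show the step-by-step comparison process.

Merging process:

Compare 3 vs 4: take 3 from left. Merged: [3]
Compare 3 vs 4: take 3 from left. Merged: [3, 3]
Compare 5 vs 4: take 4 from right. Merged: [3, 3, 4]
Compare 5 vs 4: take 4 from right. Merged: [3, 3, 4, 4]
Compare 5 vs 11: take 5 from left. Merged: [3, 3, 4, 4, 5]
Append remaining from right: [11]. Merged: [3, 3, 4, 4, 5, 11]

Final merged array: [3, 3, 4, 4, 5, 11]
Total comparisons: 5

The merged array is [3, 3, 4, 4, 5, 11], requiring 5 comparisons. The merge step runs in O(n) time where n is the total number of elements.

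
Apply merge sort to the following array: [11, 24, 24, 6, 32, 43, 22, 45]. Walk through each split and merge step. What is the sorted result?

Merge sort trace:

Split: [11, 24, 24, 6, 32, 43, 22, 45] -> [11, 24, 24, 6] and [32, 43, 22, 45]
  Split: [11, 24, 24, 6] -> [11, 24] and [24, 6]
    Split: [11, 24] -> [11] and [24]
    Merge: [11] + [24] -> [11, 24]
    Split: [24, 6] -> [24] and [6]
    Merge: [24] + [6] -> [6, 24]
  Merge: [11, 24] + [6, 24] -> [6, 11, 24, 24]
  Split: [32, 43, 22, 45] -> [32, 43] and [22, 45]
    Split: [32, 43] -> [32] and [43]
    Merge: [32] + [43] -> [32, 43]
    Split: [22, 45] -> [22] and [45]
    Merge: [22] + [45] -> [22, 45]
  Merge: [32, 43] + [22, 45] -> [22, 32, 43, 45]
Merge: [6, 11, 24, 24] + [22, 32, 43, 45] -> [6, 11, 22, 24, 24, 32, 43, 45]

Final sorted array: [6, 11, 22, 24, 24, 32, 43, 45]

The merge sort proceeds by recursively splitting the array and merging sorted halves.
After all merges, the sorted array is [6, 11, 22, 24, 24, 32, 43, 45].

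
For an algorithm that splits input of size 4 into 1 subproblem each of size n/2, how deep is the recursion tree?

For divide and conquer with division factor 2:

Problem sizes at each level:
Level 0: 4
Level 1: 2
Level 2: 1

The root is level 0 and the size-1 base case is level 2 (the tree spans levels 0 through 2, i.e. 3 levels counting the root), so the depth is the number of divisions: log_2(4) = 2

The recursion tree depth is log_2(4) = 2. At each level, the problem size is divided by 2, so it takes 2 divisions to reduce to a base case of size 1. The algorithm makes 1 recursive call at each level.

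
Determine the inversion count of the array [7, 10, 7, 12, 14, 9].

Finding inversions in [7, 10, 7, 12, 14, 9]:

(1, 2): arr[1]=10 > arr[2]=7
(1, 5): arr[1]=10 > arr[5]=9
(3, 5): arr[3]=12 > arr[5]=9
(4, 5): arr[4]=14 > arr[5]=9

Total inversions: 4

The array has 4 inversion(s): (1,2), (1,5), (3,5), (4,5). Each pair (i,j) satisfies i < j and arr[i] > arr[j].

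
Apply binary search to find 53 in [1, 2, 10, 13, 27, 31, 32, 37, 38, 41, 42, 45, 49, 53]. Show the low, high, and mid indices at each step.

Binary search for 53 in [1, 2, 10, 13, 27, 31, 32, 37, 38, 41, 42, 45, 49, 53]:

lo=0, hi=13, mid=6, arr[mid]=32 -> 32 < 53, search right half
lo=7, hi=13, mid=10, arr[mid]=42 -> 42 < 53, search right half
lo=11, hi=13, mid=12, arr[mid]=49 -> 49 < 53, search right half
lo=13, hi=13, mid=13, arr[mid]=53 -> Found target at index 13!

Binary search finds 53 at index 13 after 4 comparisons. The search repeatedly halves the search space by comparing with the middle element.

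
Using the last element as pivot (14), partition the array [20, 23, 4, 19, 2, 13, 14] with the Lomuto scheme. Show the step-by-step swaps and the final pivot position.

Lomuto partition with pivot = 14:

Initial array: [20, 23, 4, 19, 2, 13, 14]

arr[0]=20 > 14: no swap
arr[1]=23 > 14: no swap
arr[2]=4 <= 14: swap with position 0, array becomes [4, 23, 20, 19, 2, 13, 14]
arr[3]=19 > 14: no swap
arr[4]=2 <= 14: swap with position 1, array becomes [4, 2, 20, 19, 23, 13, 14]
arr[5]=13 <= 14: swap with position 2, array becomes [4, 2, 13, 19, 23, 20, 14]

Place pivot at position 3: [4, 2, 13, 14, 23, 20, 19]
Pivot position: 3

After partitioning with pivot 14, the array becomes [4, 2, 13, 14, 23, 20, 19]. The pivot is placed at index 3. All elements to the left of the pivot are <= 14, and all elements to the right are > 14.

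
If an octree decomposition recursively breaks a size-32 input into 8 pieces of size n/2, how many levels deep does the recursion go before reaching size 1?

For divide and conquer with division factor 2:

Problem sizes at each level:
Level 0: 32
Level 1: 16
Level 2: 8
Level 3: 4
Level 4: 2
Level 5: 1

The root is level 0 and the size-1 base case is level 5 (the tree spans levels 0 through 5, i.e. 6 levels counting the root), so the depth is the number of divisions: log_2(32) = 5

The recursion tree depth is log_2(32) = 5. At each level, the problem size is divided by 2, so it takes 5 divisions to reduce to a base case of size 1. The algorithm makes 8 recursive calls at each level.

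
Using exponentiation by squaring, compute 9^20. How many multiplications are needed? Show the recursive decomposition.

Computing 9^20 by squaring (build up from 9^1; each line after the first costs one multiplication):

9^1 = 9
9^2 = (9^1)^2 = 9^2 = 81
9^4 = (9^2)^2 = 81^2 = 6561
9^5 = 9 * 9^4 = 9 * 6561 = 59049
9^10 = (9^5)^2 = 59049^2 = 3486784401
9^20 = (9^10)^2 = 3486784401^2 = 12157665459056928801

Result: 12157665459056928801
Multiplications needed: 5 (5 lines after 9^1)

9^20 = 12157665459056928801. Using exponentiation by squaring, this requires 5 multiplications. The key idea: if the exponent is even, square the half-power; if odd, multiply by the base once.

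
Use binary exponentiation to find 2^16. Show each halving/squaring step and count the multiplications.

Computing 2^16 by squaring (build up from 2^1; each line after the first costs one multiplication):

2^1 = 2
2^2 = (2^1)^2 = 2^2 = 4
2^4 = (2^2)^2 = 4^2 = 16
2^8 = (2^4)^2 = 16^2 = 256
2^16 = (2^8)^2 = 256^2 = 65536

Result: 65536
Multiplications needed: 4 (4 lines after 2^1)

2^16 = 65536. Using exponentiation by squaring, this requires 4 multiplications. The key idea: if the exponent is even, square the half-power; if odd, multiply by the base once.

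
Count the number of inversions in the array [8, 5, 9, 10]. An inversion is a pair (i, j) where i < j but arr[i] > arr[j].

Finding inversions in [8, 5, 9, 10]:

(0, 1): arr[0]=8 > arr[1]=5

Total inversions: 1

The array has 1 inversion(s): (0,1). Each pair (i,j) satisfies i < j and arr[i] > arr[j].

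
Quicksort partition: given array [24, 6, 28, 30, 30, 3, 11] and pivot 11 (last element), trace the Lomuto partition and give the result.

Lomuto partition with pivot = 11:

Initial array: [24, 6, 28, 30, 30, 3, 11]

arr[0]=24 > 11: no swap
arr[1]=6 <= 11: swap with position 0, array becomes [6, 24, 28, 30, 30, 3, 11]
arr[2]=28 > 11: no swap
arr[3]=30 > 11: no swap
arr[4]=30 > 11: no swap
arr[5]=3 <= 11: swap with position 1, array becomes [6, 3, 28, 30, 30, 24, 11]

Place pivot at position 2: [6, 3, 11, 30, 30, 24, 28]
Pivot position: 2

After partitioning with pivot 11, the array becomes [6, 3, 11, 30, 30, 24, 28]. The pivot is placed at index 2. All elements to the left of the pivot are <= 11, and all elements to the right are > 11.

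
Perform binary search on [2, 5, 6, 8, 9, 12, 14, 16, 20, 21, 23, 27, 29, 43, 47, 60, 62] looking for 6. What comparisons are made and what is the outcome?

Binary search for 6 in [2, 5, 6, 8, 9, 12, 14, 16, 20, 21, 23, 27, 29, 43, 47, 60, 62]:

lo=0, hi=16, mid=8, arr[mid]=20 -> 20 > 6, search left half
lo=0, hi=7, mid=3, arr[mid]=8 -> 8 > 6, search left half
lo=0, hi=2, mid=1, arr[mid]=5 -> 5 < 6, search right half
lo=2, hi=2, mid=2, arr[mid]=6 -> Found target at index 2!

Binary search finds 6 at index 2 after 4 comparisons. The search repeatedly halves the search space by comparing with the middle element.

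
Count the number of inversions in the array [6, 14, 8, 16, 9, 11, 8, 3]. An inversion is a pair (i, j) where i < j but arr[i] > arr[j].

Finding inversions in [6, 14, 8, 16, 9, 11, 8, 3]:

(0, 7): arr[0]=6 > arr[7]=3
(1, 2): arr[1]=14 > arr[2]=8
(1, 4): arr[1]=14 > arr[4]=9
(1, 5): arr[1]=14 > arr[5]=11
(1, 6): arr[1]=14 > arr[6]=8
(1, 7): arr[1]=14 > arr[7]=3
(2, 7): arr[2]=8 > arr[7]=3
(3, 4): arr[3]=16 > arr[4]=9
(3, 5): arr[3]=16 > arr[5]=11
(3, 6): arr[3]=16 > arr[6]=8
(3, 7): arr[3]=16 > arr[7]=3
(4, 6): arr[4]=9 > arr[6]=8
(4, 7): arr[4]=9 > arr[7]=3
(5, 6): arr[5]=11 > arr[6]=8
(5, 7): arr[5]=11 > arr[7]=3
(6, 7): arr[6]=8 > arr[7]=3

Total inversions: 16

The array has 16 inversion(s): (0,7), (1,2), (1,4), (1,5), (1,6), (1,7), (2,7), (3,4), (3,5), (3,6), (3,7), (4,6), (4,7), (5,6), (5,7), (6,7). Each pair (i,j) satisfies i < j and arr[i] > arr[j].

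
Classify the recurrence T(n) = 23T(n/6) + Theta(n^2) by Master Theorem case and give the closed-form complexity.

Master Theorem for T(n) = 23T(n/6) + O(n^2):

a = 23, b = 6, c = 2
log_b(a) = log_6(23) = 1.7500

Case 3: c = 2 > log_6(23) = 1.7500
T(n) = O(n^2) = O(n^2)

For T(n) = 23T(n/6) + O(n^2): log_6(23) = 1.7500. This is Case 3 of the Master Theorem (c > log_b(a), work dominated by root), giving O(n^2).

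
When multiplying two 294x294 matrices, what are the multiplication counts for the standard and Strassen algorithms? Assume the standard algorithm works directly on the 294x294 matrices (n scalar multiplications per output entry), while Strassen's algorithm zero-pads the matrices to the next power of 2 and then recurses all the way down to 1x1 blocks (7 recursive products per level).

Matrix multiplication for 294x294 matrices:

Strassen's algorithm requires power-of-2 dimensions. Pad 294x294 to 512x512 (next power of 2).

Standard algorithm: 294^3 = 25412184 multiplications
Strassen's algorithm: 7^(log2(512)) = 7^9 = 40353607 multiplications
Difference: 25412184 - 40353607 = -14941423 (Strassen uses MORE here due to padding overhead — for small or just-over-power-of-2 n, padding can outweigh the per-level savings)

Standard: 25412184 multiplications (294^3). Strassen: 40353607 multiplications (7^9, after padding to 512x512). Strassen reduces 8 recursive multiplications to 7 at each level.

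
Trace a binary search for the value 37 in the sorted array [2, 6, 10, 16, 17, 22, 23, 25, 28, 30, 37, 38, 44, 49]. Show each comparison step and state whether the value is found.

Binary search for 37 in [2, 6, 10, 16, 17, 22, 23, 25, 28, 30, 37, 38, 44, 49]:

lo=0, hi=13, mid=6, arr[mid]=23 -> 23 < 37, search right half
lo=7, hi=13, mid=10, arr[mid]=37 -> Found target at index 10!

Binary search finds 37 at index 10 after 2 comparisons. The search repeatedly halves the search space by comparing with the middle element.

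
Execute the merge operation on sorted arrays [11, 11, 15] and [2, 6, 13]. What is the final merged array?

Merging process:

Compare 11 vs 2: take 2 from right. Merged: [2]
Compare 11 vs 6: take 6 from right. Merged: [2, 6]
Compare 11 vs 13: take 11 from left. Merged: [2, 6, 11]
Compare 11 vs 13: take 11 from left. Merged: [2, 6, 11, 11]
Compare 15 vs 13: take 13 from right. Merged: [2, 6, 11, 11, 13]
Append remaining from left: [15]. Merged: [2, 6, 11, 11, 13, 15]

Final merged array: [2, 6, 11, 11, 13, 15]
Total comparisons: 5

The merged array is [2, 6, 11, 11, 13, 15], requiring 5 comparisons. The merge step runs in O(n) time where n is the total number of elements.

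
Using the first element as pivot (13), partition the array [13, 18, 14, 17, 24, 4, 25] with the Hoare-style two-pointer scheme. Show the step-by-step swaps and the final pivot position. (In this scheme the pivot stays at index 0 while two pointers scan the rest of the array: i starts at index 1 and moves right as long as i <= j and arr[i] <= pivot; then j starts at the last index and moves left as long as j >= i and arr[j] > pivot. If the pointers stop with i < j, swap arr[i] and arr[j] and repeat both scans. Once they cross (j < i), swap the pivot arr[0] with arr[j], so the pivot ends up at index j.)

Hoare-style two-pointer partition with pivot = 13:

Initial array: [13, 18, 14, 17, 24, 4, 25]

Pointers start at i = 1, j = 6.
i stops at index 1 (arr[1]=18 > 13), j stops at index 5 (arr[5]=4 <= 13): swap arr[1] and arr[5], array becomes [13, 4, 14, 17, 24, 18, 25]
i ends at 2, j ends at 1: the pointers have crossed (j < i), so scanning stops.

Swap pivot arr[0] with arr[1] to place pivot at position 1: [4, 13, 14, 17, 24, 18, 25]
Pivot position: 1

After partitioning with pivot 13, the array becomes [4, 13, 14, 17, 24, 18, 25]. The pivot is placed at index 1. All elements to the left of the pivot are <= 13, and all elements to the right are > 13.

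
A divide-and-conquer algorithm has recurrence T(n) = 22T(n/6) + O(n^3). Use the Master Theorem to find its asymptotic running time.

Master Theorem for T(n) = 22T(n/6) + O(n^3):

a = 22, b = 6, c = 3
log_b(a) = log_6(22) = 1.7251

Case 3: c = 3 > log_6(22) = 1.7251
T(n) = O(n^3) = O(n^3)

For T(n) = 22T(n/6) + O(n^3): log_6(22) = 1.7251. This is Case 3 of the Master Theorem (c > log_b(a), work dominated by root), giving O(n^3).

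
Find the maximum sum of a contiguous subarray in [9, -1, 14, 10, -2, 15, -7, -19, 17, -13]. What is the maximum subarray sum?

Using Kadane's algorithm on [9, -1, 14, 10, -2, 15, -7, -19, 17, -13]:

Scanning through the array:
Position 1 (value -1): max_ending_here = 8, max_so_far = 9
Position 2 (value 14): max_ending_here = 22, max_so_far = 22
Position 3 (value 10): max_ending_here = 32, max_so_far = 32
Position 4 (value -2): max_ending_here = 30, max_so_far = 32
Position 5 (value 15): max_ending_here = 45, max_so_far = 45
Position 6 (value -7): max_ending_here = 38, max_so_far = 45
Position 7 (value -19): max_ending_here = 19, max_so_far = 45
Position 8 (value 17): max_ending_here = 36, max_so_far = 45
Position 9 (value -13): max_ending_here = 23, max_so_far = 45

Maximum subarray: [9, -1, 14, 10, -2, 15]
Maximum sum: 45

The maximum subarray is [9, -1, 14, 10, -2, 15] with sum 45. This subarray runs from index 0 to index 5.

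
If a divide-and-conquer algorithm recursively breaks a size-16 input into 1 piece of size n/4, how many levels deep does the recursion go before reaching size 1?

For divide and conquer with division factor 4:

Problem sizes at each level:
Level 0: 16
Level 1: 4
Level 2: 1

The root is level 0 and the size-1 base case is level 2 (the tree spans levels 0 through 2, i.e. 3 levels counting the root), so the depth is the number of divisions: log_4(16) = 2

The recursion tree depth is log_4(16) = 2. At each level, the problem size is divided by 4, so it takes 2 divisions to reduce to a base case of size 1. The algorithm makes 1 recursive call at each level.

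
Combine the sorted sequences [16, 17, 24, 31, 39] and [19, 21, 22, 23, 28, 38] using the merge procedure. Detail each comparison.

Merging process:

Compare 16 vs 19: take 16 from left. Merged: [16]
Compare 17 vs 19: take 17 from left. Merged: [16, 17]
Compare 24 vs 19: take 19 from right. Merged: [16, 17, 19]
Compare 24 vs 21: take 21 from right. Merged: [16, 17, 19, 21]
Compare 24 vs 22: take 22 from right. Merged: [16, 17, 19, 21, 22]
Compare 24 vs 23: take 23 from right. Merged: [16, 17, 19, 21, 22, 23]
Compare 24 vs 28: take 24 from left. Merged: [16, 17, 19, 21, 22, 23, 24]
Compare 31 vs 28: take 28 from right. Merged: [16, 17, 19, 21, 22, 23, 24, 28]
Compare 31 vs 38: take 31 from left. Merged: [16, 17, 19, 21, 22, 23, 24, 28, 31]
Compare 39 vs 38: take 38 from right. Merged: [16, 17, 19, 21, 22, 23, 24, 28, 31, 38]
Append remaining from left: [39]. Merged: [16, 17, 19, 21, 22, 23, 24, 28, 31, 38, 39]

Final merged array: [16, 17, 19, 21, 22, 23, 24, 28, 31, 38, 39]
Total comparisons: 10

The merged array is [16, 17, 19, 21, 22, 23, 24, 28, 31, 38, 39], requiring 10 comparisons. The merge step runs in O(n) time where n is the total number of elements.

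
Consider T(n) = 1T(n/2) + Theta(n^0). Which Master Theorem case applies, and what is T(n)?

Master Theorem for T(n) = 1T(n/2) + O(n^0):

a = 1, b = 2, c = 0
log_b(a) = log_2(1) = 0.0000

Case 2: c = 0 = log_2(1) = 0.0000
T(n) = O(n^0 log n) = O(log n)

For T(n) = 1T(n/2) + O(n^0): log_2(1) = 0.0000. This is Case 2 of the Master Theorem (c = log_b(a), equal work at all levels), giving O(log n).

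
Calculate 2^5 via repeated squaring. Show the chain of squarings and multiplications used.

Computing 2^5 by squaring (build up from 2^1; each line after the first costs one multiplication):

2^1 = 2
2^2 = (2^1)^2 = 2^2 = 4
2^4 = (2^2)^2 = 4^2 = 16
2^5 = 2 * 2^4 = 2 * 16 = 32

Result: 32
Multiplications needed: 3 (3 lines after 2^1)

2^5 = 32. Using exponentiation by squaring, this requires 3 multiplications. The key idea: if the exponent is even, square the half-power; if odd, multiply by the base once.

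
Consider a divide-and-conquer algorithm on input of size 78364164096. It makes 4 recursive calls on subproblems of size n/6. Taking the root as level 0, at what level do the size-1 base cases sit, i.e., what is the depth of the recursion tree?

For divide and conquer with division factor 6:

Problem sizes at each level:
Level 0: 78364164096
Level 1: 13060694016
Level 2: 2176782336
Level 3: 362797056
Level 4: 60466176
Level 5: 10077696
Level 6: 1679616
Level 7: 279936
Level 8: 46656
Level 9: 7776
Level 10: 1296
Level 11: 216
Level 12: 36
Level 13: 6
Level 14: 1

The root is level 0 and the size-1 base case is level 14 (the tree spans levels 0 through 14, i.e. 15 levels counting the root), so the depth is the number of divisions: log_6(78364164096) = 14

The recursion tree depth is log_6(78364164096) = 14. At each level, the problem size is divided by 6, so it takes 14 divisions to reduce to a base case of size 1. The algorithm makes 4 recursive calls at each level.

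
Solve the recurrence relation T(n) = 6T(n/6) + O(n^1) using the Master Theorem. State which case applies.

Master Theorem for T(n) = 6T(n/6) + O(n^1):

a = 6, b = 6, c = 1
log_b(a) = log_6(6) = 1.0000

Case 2: c = 1 = log_6(6) = 1.0000
T(n) = O(n^1 log n) = O(n log n)

For T(n) = 6T(n/6) + O(n^1): log_6(6) = 1.0000. This is Case 2 of the Master Theorem (c = log_b(a), equal work at all levels), giving O(n log n).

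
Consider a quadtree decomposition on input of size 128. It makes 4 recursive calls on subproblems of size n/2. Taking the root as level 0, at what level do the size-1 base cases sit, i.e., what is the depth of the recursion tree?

For divide and conquer with division factor 2:

Problem sizes at each level:
Level 0: 128
Level 1: 64
Level 2: 32
Level 3: 16
Level 4: 8
Level 5: 4
Level 6: 2
Level 7: 1

The root is level 0 and the size-1 base case is level 7 (the tree spans levels 0 through 7, i.e. 8 levels counting the root), so the depth is the number of divisions: log_2(128) = 7

The recursion tree depth is log_2(128) = 7. At each level, the problem size is divided by 2, so it takes 7 divisions to reduce to a base case of size 1. The algorithm makes 4 recursive calls at each level.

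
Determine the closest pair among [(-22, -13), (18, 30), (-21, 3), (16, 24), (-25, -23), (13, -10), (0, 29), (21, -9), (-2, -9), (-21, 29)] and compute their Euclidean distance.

Computing all pairwise distances among 10 points:

d((-22, -13), (18, 30)) = 58.7282
d((-22, -13), (-21, 3)) = 16.0312
d((-22, -13), (16, 24)) = 53.0377
d((-22, -13), (-25, -23)) = 10.4403
d((-22, -13), (13, -10)) = 35.1283
d((-22, -13), (0, 29)) = 47.4131
d((-22, -13), (21, -9)) = 43.1856
d((-22, -13), (-2, -9)) = 20.3961
d((-22, -13), (-21, 29)) = 42.0119
d((18, 30), (-21, 3)) = 47.4342
d((18, 30), (16, 24)) = 6.3246 <-- minimum
d((18, 30), (-25, -23)) = 68.2495
d((18, 30), (13, -10)) = 40.3113
d((18, 30), (0, 29)) = 18.0278
d((18, 30), (21, -9)) = 39.1152
d((18, 30), (-2, -9)) = 43.8292
d((18, 30), (-21, 29)) = 39.0128
d((-21, 3), (16, 24)) = 42.5441
d((-21, 3), (-25, -23)) = 26.3059
d((-21, 3), (13, -10)) = 36.4005
d((-21, 3), (0, 29)) = 33.4215
d((-21, 3), (21, -9)) = 43.6807
d((-21, 3), (-2, -9)) = 22.4722
d((-21, 3), (-21, 29)) = 26.0
d((16, 24), (-25, -23)) = 62.3699
d((16, 24), (13, -10)) = 34.1321
d((16, 24), (0, 29)) = 16.7631
d((16, 24), (21, -9)) = 33.3766
d((16, 24), (-2, -9)) = 37.5899
d((16, 24), (-21, 29)) = 37.3363
d((-25, -23), (13, -10)) = 40.1622
d((-25, -23), (0, 29)) = 57.6975
d((-25, -23), (21, -9)) = 48.0833
d((-25, -23), (-2, -9)) = 26.9258
d((-25, -23), (-21, 29)) = 52.1536
d((13, -10), (0, 29)) = 41.1096
d((13, -10), (21, -9)) = 8.0623
d((13, -10), (-2, -9)) = 15.0333
d((13, -10), (-21, 29)) = 51.7397
d((0, 29), (21, -9)) = 43.4166
d((0, 29), (-2, -9)) = 38.0526
d((0, 29), (-21, 29)) = 21.0
d((21, -9), (-2, -9)) = 23.0
d((21, -9), (-21, 29)) = 56.6392
d((-2, -9), (-21, 29)) = 42.4853

Closest pair: (18, 30) and (16, 24) with distance 6.3246

The closest pair is (18, 30) and (16, 24) with Euclidean distance 6.3246. For 10 points, brute-force pairwise comparison is shown above. For large n, the divide-and-conquer algorithm (sort by x, recurse on halves, check the dividing strip) achieves O(n log n).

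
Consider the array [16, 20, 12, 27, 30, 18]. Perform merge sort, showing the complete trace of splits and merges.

Merge sort trace:

Split: [16, 20, 12, 27, 30, 18] -> [16, 20, 12] and [27, 30, 18]
  Split: [16, 20, 12] -> [16] and [20, 12]
    Split: [20, 12] -> [20] and [12]
    Merge: [20] + [12] -> [12, 20]
  Merge: [16] + [12, 20] -> [12, 16, 20]
  Split: [27, 30, 18] -> [27] and [30, 18]
    Split: [30, 18] -> [30] and [18]
    Merge: [30] + [18] -> [18, 30]
  Merge: [27] + [18, 30] -> [18, 27, 30]
Merge: [12, 16, 20] + [18, 27, 30] -> [12, 16, 18, 20, 27, 30]

Final sorted array: [12, 16, 18, 20, 27, 30]

The merge sort proceeds by recursively splitting the array and merging sorted halves.
After all merges, the sorted array is [12, 16, 18, 20, 27, 30].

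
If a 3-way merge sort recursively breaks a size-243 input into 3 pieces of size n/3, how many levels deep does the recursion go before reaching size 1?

For divide and conquer with division factor 3:

Problem sizes at each level:
Level 0: 243
Level 1: 81
Level 2: 27
Level 3: 9
Level 4: 3
Level 5: 1

The root is level 0 and the size-1 base case is level 5 (the tree spans levels 0 through 5, i.e. 6 levels counting the root), so the depth is the number of divisions: log_3(243) = 5

The recursion tree depth is log_3(243) = 5. At each level, the problem size is divided by 3, so it takes 5 divisions to reduce to a base case of size 1. The algorithm makes 3 recursive calls at each level.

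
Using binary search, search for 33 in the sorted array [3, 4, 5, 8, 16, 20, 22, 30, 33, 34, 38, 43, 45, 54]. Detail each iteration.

Binary search for 33 in [3, 4, 5, 8, 16, 20, 22, 30, 33, 34, 38, 43, 45, 54]:

lo=0, hi=13, mid=6, arr[mid]=22 -> 22 < 33, search right half
lo=7, hi=13, mid=10, arr[mid]=38 -> 38 > 33, search left half
lo=7, hi=9, mid=8, arr[mid]=33 -> Found target at index 8!

Binary search finds 33 at index 8 after 3 comparisons. The search repeatedly halves the search space by comparing with the middle element.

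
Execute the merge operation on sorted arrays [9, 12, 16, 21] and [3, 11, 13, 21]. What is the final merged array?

Merging process:

Compare 9 vs 3: take 3 from right. Merged: [3]
Compare 9 vs 11: take 9 from left. Merged: [3, 9]
Compare 12 vs 11: take 11 from right. Merged: [3, 9, 11]
Compare 12 vs 13: take 12 from left. Merged: [3, 9, 11, 12]
Compare 16 vs 13: take 13 from right. Merged: [3, 9, 11, 12, 13]
Compare 16 vs 21: take 16 from left. Merged: [3, 9, 11, 12, 13, 16]
Compare 21 vs 21: take 21 from left. Merged: [3, 9, 11, 12, 13, 16, 21]
Append remaining from right: [21]. Merged: [3, 9, 11, 12, 13, 16, 21, 21]

Final merged array: [3, 9, 11, 12, 13, 16, 21, 21]
Total comparisons: 7

The merged array is [3, 9, 11, 12, 13, 16, 21, 21], requiring 7 comparisons. The merge step runs in O(n) time where n is the total number of elements.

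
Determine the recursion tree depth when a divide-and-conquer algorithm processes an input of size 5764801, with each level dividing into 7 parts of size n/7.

For divide and conquer with division factor 7:

Problem sizes at each level:
Level 0: 5764801
Level 1: 823543
Level 2: 117649
Level 3: 16807
Level 4: 2401
Level 5: 343
Level 6: 49
Level 7: 7
Level 8: 1

The root is level 0 and the size-1 base case is level 8 (the tree spans levels 0 through 8, i.e. 9 levels counting the root), so the depth is the number of divisions: log_7(5764801) = 8

The recursion tree depth is log_7(5764801) = 8. At each level, the problem size is divided by 7, so it takes 8 divisions to reduce to a base case of size 1. The algorithm makes 7 recursive calls at each level.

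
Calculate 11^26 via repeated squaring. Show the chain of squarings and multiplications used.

Computing 11^26 by squaring (build up from 11^1; each line after the first costs one multiplication):

11^1 = 11
11^2 = (11^1)^2 = 11^2 = 121
11^3 = 11 * 11^2 = 11 * 121 = 1331
11^6 = (11^3)^2 = 1331^2 = 1771561
11^12 = (11^6)^2 = 1771561^2 = 3138428376721
11^13 = 11 * 11^12 = 11 * 3138428376721 = 34522712143931
11^26 = (11^13)^2 = 34522712143931^2 = 1191817653772720942460132761

Result: 1191817653772720942460132761
Multiplications needed: 6 (6 lines after 11^1)

11^26 = 1191817653772720942460132761. Using exponentiation by squaring, this requires 6 multiplications. The key idea: if the exponent is even, square the half-power; if odd, multiply by the base once.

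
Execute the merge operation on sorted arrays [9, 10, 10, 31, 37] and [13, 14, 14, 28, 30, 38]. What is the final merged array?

Merging process:

Compare 9 vs 13: take 9 from left. Merged: [9]
Compare 10 vs 13: take 10 from left. Merged: [9, 10]
Compare 10 vs 13: take 10 from left. Merged: [9, 10, 10]
Compare 31 vs 13: take 13 from right. Merged: [9, 10, 10, 13]
Compare 31 vs 14: take 14 from right. Merged: [9, 10, 10, 13, 14]
Compare 31 vs 14: take 14 from right. Merged: [9, 10, 10, 13, 14, 14]
Compare 31 vs 28: take 28 from right. Merged: [9, 10, 10, 13, 14, 14, 28]
Compare 31 vs 30: take 30 from right. Merged: [9, 10, 10, 13, 14, 14, 28, 30]
Compare 31 vs 38: take 31 from left. Merged: [9, 10, 10, 13, 14, 14, 28, 30, 31]
Compare 37 vs 38: take 37 from left. Merged: [9, 10, 10, 13, 14, 14, 28, 30, 31, 37]
Append remaining from right: [38]. Merged: [9, 10, 10, 13, 14, 14, 28, 30, 31, 37, 38]

Final merged array: [9, 10, 10, 13, 14, 14, 28, 30, 31, 37, 38]
Total comparisons: 10

The merged array is [9, 10, 10, 13, 14, 14, 28, 30, 31, 37, 38], requiring 10 comparisons. The merge step runs in O(n) time where n is the total number of elements.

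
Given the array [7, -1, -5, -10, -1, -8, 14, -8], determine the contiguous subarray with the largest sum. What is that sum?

Using Kadane's algorithm on [7, -1, -5, -10, -1, -8, 14, -8]:

Scanning through the array:
Position 1 (value -1): max_ending_here = 6, max_so_far = 7
Position 2 (value -5): max_ending_here = 1, max_so_far = 7
Position 3 (value -10): max_ending_here = -9, max_so_far = 7
Position 4 (value -1): max_ending_here = -1, max_so_far = 7
Position 5 (value -8): max_ending_here = -8, max_so_far = 7
Position 6 (value 14): max_ending_here = 14, max_so_far = 14
Position 7 (value -8): max_ending_here = 6, max_so_far = 14

Maximum subarray: [14]
Maximum sum: 14

The maximum subarray is [14] with sum 14. This subarray runs from index 6 to index 6.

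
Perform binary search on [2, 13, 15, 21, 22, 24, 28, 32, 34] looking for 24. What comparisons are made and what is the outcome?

Binary search for 24 in [2, 13, 15, 21, 22, 24, 28, 32, 34]:

lo=0, hi=8, mid=4, arr[mid]=22 -> 22 < 24, search right half
lo=5, hi=8, mid=6, arr[mid]=28 -> 28 > 24, search left half
lo=5, hi=5, mid=5, arr[mid]=24 -> Found target at index 5!

Binary search finds 24 at index 5 after 3 comparisons. The search repeatedly halves the search space by comparing with the middle element.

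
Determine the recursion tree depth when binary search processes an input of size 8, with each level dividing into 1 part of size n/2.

For divide and conquer with division factor 2:

Problem sizes at each level:
Level 0: 8
Level 1: 4
Level 2: 2
Level 3: 1

The root is level 0 and the size-1 base case is level 3 (the tree spans levels 0 through 3, i.e. 4 levels counting the root), so the depth is the number of divisions: log_2(8) = 3

The recursion tree depth is log_2(8) = 3. At each level, the problem size is divided by 2, so it takes 3 divisions to reduce to a base case of size 1. The algorithm makes 1 recursive call at each level.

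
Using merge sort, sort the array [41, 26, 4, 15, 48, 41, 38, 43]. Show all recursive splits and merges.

Merge sort trace:

Split: [41, 26, 4, 15, 48, 41, 38, 43] -> [41, 26, 4, 15] and [48, 41, 38, 43]
  Split: [41, 26, 4, 15] -> [41, 26] and [4, 15]
    Split: [41, 26] -> [41] and [26]
    Merge: [41] + [26] -> [26, 41]
    Split: [4, 15] -> [4] and [15]
    Merge: [4] + [15] -> [4, 15]
  Merge: [26, 41] + [4, 15] -> [4, 15, 26, 41]
  Split: [48, 41, 38, 43] -> [48, 41] and [38, 43]
    Split: [48, 41] -> [48] and [41]
    Merge: [48] + [41] -> [41, 48]
    Split: [38, 43] -> [38] and [43]
    Merge: [38] + [43] -> [38, 43]
  Merge: [41, 48] + [38, 43] -> [38, 41, 43, 48]
Merge: [4, 15, 26, 41] + [38, 41, 43, 48] -> [4, 15, 26, 38, 41, 41, 43, 48]

Final sorted array: [4, 15, 26, 38, 41, 41, 43, 48]

The merge sort proceeds by recursively splitting the array and merging sorted halves.
After all merges, the sorted array is [4, 15, 26, 38, 41, 41, 43, 48].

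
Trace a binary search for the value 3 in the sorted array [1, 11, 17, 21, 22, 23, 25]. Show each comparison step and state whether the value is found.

Binary search for 3 in [1, 11, 17, 21, 22, 23, 25]:

lo=0, hi=6, mid=3, arr[mid]=21 -> 21 > 3, search left half
lo=0, hi=2, mid=1, arr[mid]=11 -> 11 > 3, search left half
lo=0, hi=0, mid=0, arr[mid]=1 -> 1 < 3, search right half
lo=1 > hi=0, target 3 not found

Binary search determines that 3 is not in the array after 3 comparisons. The search space was exhausted without finding the target.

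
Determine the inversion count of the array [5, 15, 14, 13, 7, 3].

Finding inversions in [5, 15, 14, 13, 7, 3]:

(0, 5): arr[0]=5 > arr[5]=3
(1, 2): arr[1]=15 > arr[2]=14
(1, 3): arr[1]=15 > arr[3]=13
(1, 4): arr[1]=15 > arr[4]=7
(1, 5): arr[1]=15 > arr[5]=3
(2, 3): arr[2]=14 > arr[3]=13
(2, 4): arr[2]=14 > arr[4]=7
(2, 5): arr[2]=14 > arr[5]=3
(3, 4): arr[3]=13 > arr[4]=7
(3, 5): arr[3]=13 > arr[5]=3
(4, 5): arr[4]=7 > arr[5]=3

Total inversions: 11

The array has 11 inversion(s): (0,5), (1,2), (1,3), (1,4), (1,5), (2,3), (2,4), (2,5), (3,4), (3,5), (4,5). Each pair (i,j) satisfies i < j and arr[i] > arr[j].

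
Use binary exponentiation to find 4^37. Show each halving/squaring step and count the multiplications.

Computing 4^37 by squaring (build up from 4^1; each line after the first costs one multiplication):

4^1 = 4
4^2 = (4^1)^2 = 4^2 = 16
4^4 = (4^2)^2 = 16^2 = 256
4^8 = (4^4)^2 = 256^2 = 65536
4^9 = 4 * 4^8 = 4 * 65536 = 262144
4^18 = (4^9)^2 = 262144^2 = 68719476736
4^36 = (4^18)^2 = 68719476736^2 = 4722366482869645213696
4^37 = 4 * 4^36 = 4 * 4722366482869645213696 = 18889465931478580854784

Result: 18889465931478580854784
Multiplications needed: 7 (7 lines after 4^1)

4^37 = 18889465931478580854784. Using exponentiation by squaring, this requires 7 multiplications. The key idea: if the exponent is even, square the half-power; if odd, multiply by the base once.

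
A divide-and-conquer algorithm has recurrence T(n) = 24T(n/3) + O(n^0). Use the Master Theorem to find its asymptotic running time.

Master Theorem for T(n) = 24T(n/3) + O(n^0):

a = 24, b = 3, c = 0
log_b(a) = log_3(24) = 2.8928

Case 1: c = 0 < log_3(24) = 2.8928
T(n) = O(n^(log_3 24))

For T(n) = 24T(n/3) + O(n^0): log_3(24) = 2.8928. This is Case 1 of the Master Theorem (c < log_b(a), work dominated by leaves), giving O(n^(log_3 24)).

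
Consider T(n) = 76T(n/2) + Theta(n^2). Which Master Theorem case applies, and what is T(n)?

Master Theorem for T(n) = 76T(n/2) + O(n^2):

a = 76, b = 2, c = 2
log_b(a) = log_2(76) = 6.2479

Case 1: c = 2 < log_2(76) = 6.2479
T(n) = O(n^(log_2 76))

For T(n) = 76T(n/2) + O(n^2): log_2(76) = 6.2479. This is Case 1 of the Master Theorem (c < log_b(a), work dominated by leaves), giving O(n^(log_2 76)).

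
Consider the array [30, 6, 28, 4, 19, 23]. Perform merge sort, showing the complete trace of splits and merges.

Merge sort trace:

Split: [30, 6, 28, 4, 19, 23] -> [30, 6, 28] and [4, 19, 23]
  Split: [30, 6, 28] -> [30] and [6, 28]
    Split: [6, 28] -> [6] and [28]
    Merge: [6] + [28] -> [6, 28]
  Merge: [30] + [6, 28] -> [6, 28, 30]
  Split: [4, 19, 23] -> [4] and [19, 23]
    Split: [19, 23] -> [19] and [23]
    Merge: [19] + [23] -> [19, 23]
  Merge: [4] + [19, 23] -> [4, 19, 23]
Merge: [6, 28, 30] + [4, 19, 23] -> [4, 6, 19, 23, 28, 30]

Final sorted array: [4, 6, 19, 23, 28, 30]

The merge sort proceeds by recursively splitting the array and merging sorted halves.
After all merges, the sorted array is [4, 6, 19, 23, 28, 30].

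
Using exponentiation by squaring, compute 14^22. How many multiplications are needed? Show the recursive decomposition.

Computing 14^22 by squaring (build up from 14^1; each line after the first costs one multiplication):

14^1 = 14
14^2 = (14^1)^2 = 14^2 = 196
14^4 = (14^2)^2 = 196^2 = 38416
14^5 = 14 * 14^4 = 14 * 38416 = 537824
14^10 = (14^5)^2 = 537824^2 = 289254654976
14^11 = 14 * 14^10 = 14 * 289254654976 = 4049565169664
14^22 = (14^11)^2 = 4049565169664^2 = 16398978063355821105872896

Result: 16398978063355821105872896
Multiplications needed: 6 (6 lines after 14^1)

14^22 = 16398978063355821105872896. Using exponentiation by squaring, this requires 6 multiplications. The key idea: if the exponent is even, square the half-power; if odd, multiply by the base once.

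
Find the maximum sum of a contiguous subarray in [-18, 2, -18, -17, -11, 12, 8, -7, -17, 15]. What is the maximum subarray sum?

Using Kadane's algorithm on [-18, 2, -18, -17, -11, 12, 8, -7, -17, 15]:

Scanning through the array:
Position 1 (value 2): max_ending_here = 2, max_so_far = 2
Position 2 (value -18): max_ending_here = -16, max_so_far = 2
Position 3 (value -17): max_ending_here = -17, max_so_far = 2
Position 4 (value -11): max_ending_here = -11, max_so_far = 2
Position 5 (value 12): max_ending_here = 12, max_so_far = 12
Position 6 (value 8): max_ending_here = 20, max_so_far = 20
Position 7 (value -7): max_ending_here = 13, max_so_far = 20
Position 8 (value -17): max_ending_here = -4, max_so_far = 20
Position 9 (value 15): max_ending_here = 15, max_so_far = 20

Maximum subarray: [12, 8]
Maximum sum: 20

The maximum subarray is [12, 8] with sum 20. This subarray runs from index 5 to index 6.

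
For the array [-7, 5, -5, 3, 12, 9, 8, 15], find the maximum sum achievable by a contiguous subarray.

Using Kadane's algorithm on [-7, 5, -5, 3, 12, 9, 8, 15]:

Scanning through the array:
Position 1 (value 5): max_ending_here = 5, max_so_far = 5
Position 2 (value -5): max_ending_here = 0, max_so_far = 5
Position 3 (value 3): max_ending_here = 3, max_so_far = 5
Position 4 (value 12): max_ending_here = 15, max_so_far = 15
Position 5 (value 9): max_ending_here = 24, max_so_far = 24
Position 6 (value 8): max_ending_here = 32, max_so_far = 32
Position 7 (value 15): max_ending_here = 47, max_so_far = 47

Maximum subarray: [5, -5, 3, 12, 9, 8, 15]
Maximum sum: 47

The maximum subarray is [5, -5, 3, 12, 9, 8, 15] with sum 47. This subarray runs from index 1 to index 7.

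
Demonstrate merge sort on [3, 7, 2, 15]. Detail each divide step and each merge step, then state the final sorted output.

Merge sort trace:

Split: [3, 7, 2, 15] -> [3, 7] and [2, 15]
  Split: [3, 7] -> [3] and [7]
  Merge: [3] + [7] -> [3, 7]
  Split: [2, 15] -> [2] and [15]
  Merge: [2] + [15] -> [2, 15]
Merge: [3, 7] + [2, 15] -> [2, 3, 7, 15]

Final sorted array: [2, 3, 7, 15]

The merge sort proceeds by recursively splitting the array and merging sorted halves.
After all merges, the sorted array is [2, 3, 7, 15].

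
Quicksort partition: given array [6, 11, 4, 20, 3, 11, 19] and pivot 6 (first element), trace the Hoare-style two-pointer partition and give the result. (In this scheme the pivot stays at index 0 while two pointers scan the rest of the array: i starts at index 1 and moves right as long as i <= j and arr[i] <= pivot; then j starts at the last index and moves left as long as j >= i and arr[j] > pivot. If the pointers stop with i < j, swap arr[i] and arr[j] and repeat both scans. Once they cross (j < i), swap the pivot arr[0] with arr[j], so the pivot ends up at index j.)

Hoare-style two-pointer partition with pivot = 6:

Initial array: [6, 11, 4, 20, 3, 11, 19]

Pointers start at i = 1, j = 6.
i stops at index 1 (arr[1]=11 > 6), j stops at index 4 (arr[4]=3 <= 6): swap arr[1] and arr[4], array becomes [6, 3, 4, 20, 11, 11, 19]
i ends at 3, j ends at 2: the pointers have crossed (j < i), so scanning stops.

Swap pivot arr[0] with arr[2] to place pivot at position 2: [4, 3, 6, 20, 11, 11, 19]
Pivot position: 2

After partitioning with pivot 6, the array becomes [4, 3, 6, 20, 11, 11, 19]. The pivot is placed at index 2. All elements to the left of the pivot are <= 6, and all elements to the right are > 6.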